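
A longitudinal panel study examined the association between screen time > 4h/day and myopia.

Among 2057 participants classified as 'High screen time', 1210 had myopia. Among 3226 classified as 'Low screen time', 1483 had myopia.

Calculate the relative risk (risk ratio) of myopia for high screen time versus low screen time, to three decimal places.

From the description: a = 1210, b = 847, c = 1483, d = 1743.
Risk in exposed = 1210/2057 = 0.58824; risk in unexposed = 1483/3226 = 0.45970.
RR = 0.58824 / 0.45970 = 1.27960
The risk among the exposed is 1.28 times that among the unexposed.

1.280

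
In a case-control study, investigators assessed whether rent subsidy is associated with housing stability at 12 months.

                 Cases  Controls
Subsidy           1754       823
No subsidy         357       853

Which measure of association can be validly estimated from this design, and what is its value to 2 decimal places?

5.09

Cells: a = 1754, b = 823, c = 357, d = 853.
This is a case-control study: participants were sampled on outcome status, so risks in the source population cannot be estimated directly — relative risk is not valid here. The odds ratio is the appropriate measure.
OR = (a·d)/(b·c) = (1754 × 853) / (823 × 357) = 1496162 / 293811 = 5.09226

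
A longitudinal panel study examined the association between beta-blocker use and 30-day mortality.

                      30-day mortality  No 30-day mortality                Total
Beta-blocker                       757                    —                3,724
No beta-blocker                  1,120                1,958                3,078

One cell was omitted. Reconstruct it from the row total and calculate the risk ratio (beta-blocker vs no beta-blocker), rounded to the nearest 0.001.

0.559

The missing cell is in the exposed row: 3724 − 757 = 2967.
So a = 757, b = 2967, c = 1120, d = 1958.
RR = [a/(a+b)] / [c/(c+d)] = (757/3724) / (1120/3078) = 0.20328/0.36387 = 0.55865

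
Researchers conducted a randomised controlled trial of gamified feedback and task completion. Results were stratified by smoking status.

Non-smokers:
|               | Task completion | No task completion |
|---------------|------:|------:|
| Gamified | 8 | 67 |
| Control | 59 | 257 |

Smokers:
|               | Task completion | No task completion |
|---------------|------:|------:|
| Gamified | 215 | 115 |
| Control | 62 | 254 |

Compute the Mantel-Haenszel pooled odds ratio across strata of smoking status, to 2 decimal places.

OR_MH = Σ(aᵢdᵢ/nᵢ) / Σ(bᵢcᵢ/nᵢ), where nᵢ is the stratum total.
Stratum 1 (Non-smokers): n = 391; a·d/n = 8·257/391 = 5.2583; b·c/n = 67·59/391 = 10.1100
Stratum 2 (Smokers): n = 646; a·d/n = 215·254/646 = 84.5356; b·c/n = 115·62/646 = 11.0372
OR_MH = (5.2583 + 84.5356) / (10.1100 + 11.0372) = 89.7939 / 21.1471 = 4.24615

4.25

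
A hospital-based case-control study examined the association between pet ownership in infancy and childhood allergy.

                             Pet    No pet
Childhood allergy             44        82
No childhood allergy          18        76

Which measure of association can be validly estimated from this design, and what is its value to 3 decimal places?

2.266

Reading the table with exposure as columns: a = 44 (Pet, case), b = 18 (Pet, non-case), c = 82 (No pet, case), d = 76.
This is a hospital-based case-control study: participants were sampled on outcome status, so risks in the source population cannot be estimated directly — relative risk is not valid here. The odds ratio is the appropriate measure.
OR = (a·d)/(b·c) = (44 × 76) / (18 × 82) = 3344 / 1476 = 2.26558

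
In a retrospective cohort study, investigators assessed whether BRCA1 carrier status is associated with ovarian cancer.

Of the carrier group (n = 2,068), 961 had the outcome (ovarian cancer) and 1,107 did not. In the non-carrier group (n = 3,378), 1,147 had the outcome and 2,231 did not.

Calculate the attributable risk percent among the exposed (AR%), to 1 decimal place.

26.9

From the description: a = 961, b = 1107, c = 1147, d = 2231.
Risk in exposed = 961/2068 = 0.46470; risk in unexposed = 1147/3378 = 0.33955.
RR = 0.46470/0.33955 = 1.36858
AR% = (RR − 1)/RR × 100 = (1.36858 − 1)/1.36858 × 100 = 26.9314%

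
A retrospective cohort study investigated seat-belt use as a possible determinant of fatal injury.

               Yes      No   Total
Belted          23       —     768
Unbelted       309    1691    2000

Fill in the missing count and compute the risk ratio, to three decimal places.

The missing cell is in the exposed row: 768 − 23 = 745.
So a = 23, b = 745, c = 309, d = 1691.
RR = [a/(a+b)] / [c/(c+d)] = (23/768) / (309/2000) = 0.02995/0.15450 = 0.19384

0.194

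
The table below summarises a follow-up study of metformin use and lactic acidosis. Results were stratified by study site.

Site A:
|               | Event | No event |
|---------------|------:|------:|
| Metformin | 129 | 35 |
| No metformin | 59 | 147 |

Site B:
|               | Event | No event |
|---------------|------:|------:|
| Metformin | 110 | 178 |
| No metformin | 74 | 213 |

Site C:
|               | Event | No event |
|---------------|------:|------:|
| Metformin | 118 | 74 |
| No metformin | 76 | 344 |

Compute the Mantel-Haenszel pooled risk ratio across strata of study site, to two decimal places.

RR_MH = Σ(aᵢ·n₀ᵢ/nᵢ) / Σ(cᵢ·n₁ᵢ/nᵢ), with n₁ᵢ = aᵢ+bᵢ (exposed), n₀ᵢ = cᵢ+dᵢ (unexposed), nᵢ = n₁ᵢ+n₀ᵢ.
Stratum 1 (Site A): n₁ = 164, n₀ = 206, n = 370; a·n₀/n = 129·206/370 = 71.8216; c·n₁/n = 59·164/370 = 26.1514
Stratum 2 (Site B): n₁ = 288, n₀ = 287, n = 575; a·n₀/n = 110·287/575 = 54.9043; c·n₁/n = 74·288/575 = 37.0643
Stratum 3 (Site C): n₁ = 192, n₀ = 420, n = 612; a·n₀/n = 118·420/612 = 80.9804; c·n₁/n = 76·192/612 = 23.8431
RR_MH = (71.8216 + 54.9043 + 80.9804) / (26.1514 + 37.0643 + 23.8431) = 207.7064 / 87.0588 = 2.38582

2.39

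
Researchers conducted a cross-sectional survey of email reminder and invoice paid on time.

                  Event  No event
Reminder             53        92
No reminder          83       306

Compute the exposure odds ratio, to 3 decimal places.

2.124

Cells: a = 53, b = 92, c = 83, d = 306.
OR = (a·d)/(b·c) = (53 × 306) / (92 × 83) = 16218 / 7636 = 2.12389
The odds of invoice paid on time are about 2.12 times as high in the reminder group.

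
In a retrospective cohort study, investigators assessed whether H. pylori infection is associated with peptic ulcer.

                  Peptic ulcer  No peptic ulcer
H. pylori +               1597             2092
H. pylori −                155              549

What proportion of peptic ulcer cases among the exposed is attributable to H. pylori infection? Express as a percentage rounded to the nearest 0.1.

49.1

Cells: a = 1597, b = 2092, c = 155, d = 549.
Risk in exposed = 1597/3689 = 0.43291; risk in unexposed = 155/704 = 0.22017.
RR = 0.43291/0.22017 = 1.96624
AR% = (RR − 1)/RR × 100 = (1.96624 − 1)/1.96624 × 100 = 49.1416%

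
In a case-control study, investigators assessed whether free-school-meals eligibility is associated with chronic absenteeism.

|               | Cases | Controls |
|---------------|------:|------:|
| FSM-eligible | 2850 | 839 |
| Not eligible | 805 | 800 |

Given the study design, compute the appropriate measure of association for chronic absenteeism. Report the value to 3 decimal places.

3.376

Cells: a = 2850, b = 839, c = 805, d = 800.
This is a case-control study: participants were sampled on outcome status, so risks in the source population cannot be estimated directly — relative risk is not valid here. The odds ratio is the appropriate measure.
OR = (a·d)/(b·c) = (2850 × 800) / (839 × 805) = 2280000 / 675395 = 3.37580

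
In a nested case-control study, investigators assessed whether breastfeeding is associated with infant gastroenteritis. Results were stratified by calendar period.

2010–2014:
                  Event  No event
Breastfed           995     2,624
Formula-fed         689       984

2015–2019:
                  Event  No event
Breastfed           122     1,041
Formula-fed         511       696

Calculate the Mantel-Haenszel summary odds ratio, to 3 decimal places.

0.390

OR_MH = Σ(aᵢdᵢ/nᵢ) / Σ(bᵢcᵢ/nᵢ), where nᵢ is the stratum total.
Stratum 1 (2010–2014): n = 5292; a·d/n = 995·984/5292 = 185.0113; b·c/n = 2624·689/5292 = 341.6357
Stratum 2 (2015–2019): n = 2370; a·d/n = 122·696/2370 = 35.8278; b·c/n = 1041·511/2370 = 224.4519
OR_MH = (185.0113 + 35.8278) / (341.6357 + 224.4519) = 220.8392 / 566.0876 = 0.39011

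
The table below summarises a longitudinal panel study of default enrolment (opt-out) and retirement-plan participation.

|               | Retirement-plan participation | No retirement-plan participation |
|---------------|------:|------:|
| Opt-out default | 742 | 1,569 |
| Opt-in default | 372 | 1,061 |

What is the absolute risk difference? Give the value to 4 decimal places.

Cells: a = 742, b = 1569, c = 372, d = 1061.
Risk in exposed = 742/2311 = 0.321073; risk in unexposed = 372/1433 = 0.259595.
Risk difference = 0.321073 − 0.259595 = 0.061478

0.0615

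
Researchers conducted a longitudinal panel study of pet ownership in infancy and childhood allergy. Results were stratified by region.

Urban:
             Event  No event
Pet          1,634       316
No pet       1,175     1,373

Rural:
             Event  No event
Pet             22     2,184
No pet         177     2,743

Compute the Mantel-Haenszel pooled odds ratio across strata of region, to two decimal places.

3.23

OR_MH = Σ(aᵢdᵢ/nᵢ) / Σ(bᵢcᵢ/nᵢ), where nᵢ is the stratum total.
Stratum 1 (Urban): n = 4498; a·d/n = 1634·1373/4498 = 498.7732; b·c/n = 316·1175/4498 = 82.5478
Stratum 2 (Rural): n = 5126; a·d/n = 22·2743/5126 = 11.7725; b·c/n = 2184·177/5126 = 75.4132
OR_MH = (498.7732 + 11.7725) / (82.5478 + 75.4132) = 510.5458 / 157.9610 = 3.23210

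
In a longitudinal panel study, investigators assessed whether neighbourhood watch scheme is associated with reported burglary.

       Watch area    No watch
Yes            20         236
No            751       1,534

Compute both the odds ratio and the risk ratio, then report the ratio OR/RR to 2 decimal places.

0.89

Reading the table with exposure as columns: a = 20 (Watch area, case), b = 751 (Watch area, non-case), c = 236 (No watch, case), d = 1534.
OR = (20·1534)/(751·236) = 30680/177236 = 0.17310
Risk in exposed = 20/771 = 0.02594; risk in unexposed = 236/1770 = 0.13333; RR = 0.19455
OR/RR = 0.17310 / 0.19455 = 0.88975
The outcome is not rare, so the OR lies further from 1 than the RR.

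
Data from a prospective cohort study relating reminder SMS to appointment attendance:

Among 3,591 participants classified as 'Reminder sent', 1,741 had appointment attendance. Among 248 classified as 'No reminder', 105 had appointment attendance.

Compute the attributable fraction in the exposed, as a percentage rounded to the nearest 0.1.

From the description: a = 1741, b = 1850, c = 105, d = 143.
Risk in exposed = 1741/3591 = 0.48482; risk in unexposed = 105/248 = 0.42339.
RR = 0.48482/0.42339 = 1.14511
AR% = (RR − 1)/RR × 100 = (1.14511 − 1)/1.14511 × 100 = 12.6719%

12.7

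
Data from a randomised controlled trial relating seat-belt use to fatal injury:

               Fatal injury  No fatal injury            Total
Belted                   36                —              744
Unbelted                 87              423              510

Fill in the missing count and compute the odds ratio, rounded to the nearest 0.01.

The missing cell is in the exposed row: 744 − 36 = 708.
So a = 36, b = 708, c = 87, d = 423.
OR = (a·d)/(b·c) = (36 × 423) / (708 × 87) = 15228 / 61596 = 0.24722

0.25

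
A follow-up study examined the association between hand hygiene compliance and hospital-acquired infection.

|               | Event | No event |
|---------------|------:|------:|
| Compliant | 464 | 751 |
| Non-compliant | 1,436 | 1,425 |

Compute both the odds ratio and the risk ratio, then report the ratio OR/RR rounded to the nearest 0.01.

Cells: a = 464, b = 751, c = 1436, d = 1425.
OR = (464·1425)/(751·1436) = 661200/1078436 = 0.61311
Risk in exposed = 464/1215 = 0.38189; risk in unexposed = 1436/2861 = 0.50192; RR = 0.76086
OR/RR = 0.61311 / 0.76086 = 0.80581
The outcome is not rare, so the OR lies further from 1 than the RR.

0.81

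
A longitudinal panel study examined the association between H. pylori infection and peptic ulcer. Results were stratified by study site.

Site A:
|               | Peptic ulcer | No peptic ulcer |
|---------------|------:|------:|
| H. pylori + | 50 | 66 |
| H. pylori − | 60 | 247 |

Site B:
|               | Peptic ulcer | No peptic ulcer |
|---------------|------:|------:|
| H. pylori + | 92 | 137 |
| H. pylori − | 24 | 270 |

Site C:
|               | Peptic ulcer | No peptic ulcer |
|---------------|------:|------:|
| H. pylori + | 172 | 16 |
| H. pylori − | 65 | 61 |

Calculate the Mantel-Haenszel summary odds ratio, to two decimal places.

5.81

OR_MH = Σ(aᵢdᵢ/nᵢ) / Σ(bᵢcᵢ/nᵢ), where nᵢ is the stratum total.
Stratum 1 (Site A): n = 423; a·d/n = 50·247/423 = 29.1962; b·c/n = 66·60/423 = 9.3617
Stratum 2 (Site B): n = 523; a·d/n = 92·270/523 = 47.4952; b·c/n = 137·24/523 = 6.2868
Stratum 3 (Site C): n = 314; a·d/n = 172·61/314 = 33.4140; b·c/n = 16·65/314 = 3.3121
OR_MH = (29.1962 + 47.4952 + 33.4140) / (9.3617 + 6.2868 + 3.3121) = 110.1055 / 18.9606 = 5.80706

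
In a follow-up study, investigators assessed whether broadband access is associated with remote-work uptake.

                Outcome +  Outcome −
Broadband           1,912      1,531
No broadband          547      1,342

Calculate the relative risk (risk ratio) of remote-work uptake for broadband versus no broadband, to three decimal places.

Cells: a = 1912, b = 1531, c = 547, d = 1342.
Risk in exposed = 1912/3443 = 0.55533; risk in unexposed = 547/1889 = 0.28957.
RR = 0.55533 / 0.28957 = 1.91777
The risk among the exposed is 1.92 times that among the unexposed.

1.918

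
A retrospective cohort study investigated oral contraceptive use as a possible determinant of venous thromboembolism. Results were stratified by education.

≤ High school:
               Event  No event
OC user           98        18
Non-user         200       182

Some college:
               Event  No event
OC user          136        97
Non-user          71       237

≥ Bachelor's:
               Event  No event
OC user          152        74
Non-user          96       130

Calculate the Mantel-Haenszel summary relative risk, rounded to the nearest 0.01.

1.83

RR_MH = Σ(aᵢ·n₀ᵢ/nᵢ) / Σ(cᵢ·n₁ᵢ/nᵢ), with n₁ᵢ = aᵢ+bᵢ (exposed), n₀ᵢ = cᵢ+dᵢ (unexposed), nᵢ = n₁ᵢ+n₀ᵢ.
Stratum 1 (≤ High school): n₁ = 116, n₀ = 382, n = 498; a·n₀/n = 98·382/498 = 75.1727; c·n₁/n = 200·116/498 = 46.5863
Stratum 2 (Some college): n₁ = 233, n₀ = 308, n = 541; a·n₀/n = 136·308/541 = 77.4270; c·n₁/n = 71·233/541 = 30.5786
Stratum 3 (≥ Bachelor's): n₁ = 226, n₀ = 226, n = 452; a·n₀/n = 152·226/452 = 76.0000; c·n₁/n = 96·226/452 = 48.0000
RR_MH = (75.1727 + 77.4270 + 76.0000) / (46.5863 + 30.5786 + 48.0000) = 228.5997 / 125.1649 = 1.82639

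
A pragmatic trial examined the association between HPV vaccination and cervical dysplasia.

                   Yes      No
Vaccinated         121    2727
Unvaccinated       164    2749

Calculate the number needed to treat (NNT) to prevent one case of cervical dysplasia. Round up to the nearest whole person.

Risk in treated group = 121/2848 = 0.04249; risk in control = 164/2913 = 0.05630.
Absolute risk reduction = 0.05630 − 0.04249 = 0.01381
NNT = 1 / ARR = 1 / 0.01381 = 72.394 → round up → 73

73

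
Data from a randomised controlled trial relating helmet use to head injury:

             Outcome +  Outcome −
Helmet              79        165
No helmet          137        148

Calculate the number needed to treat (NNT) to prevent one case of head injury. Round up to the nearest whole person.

Risk in treated group = 79/244 = 0.32377; risk in control = 137/285 = 0.48070.
Absolute risk reduction = 0.48070 − 0.32377 = 0.15693
NNT = 1 / ARR = 1 / 0.15693 = 6.372 → round up → 7

7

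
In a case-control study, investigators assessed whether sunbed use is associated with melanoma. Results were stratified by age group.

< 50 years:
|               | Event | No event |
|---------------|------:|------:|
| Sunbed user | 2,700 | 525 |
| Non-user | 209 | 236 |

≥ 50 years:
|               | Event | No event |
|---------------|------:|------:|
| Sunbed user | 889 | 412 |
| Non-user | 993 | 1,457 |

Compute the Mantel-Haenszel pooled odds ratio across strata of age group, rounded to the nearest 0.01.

3.73

OR_MH = Σ(aᵢdᵢ/nᵢ) / Σ(bᵢcᵢ/nᵢ), where nᵢ is the stratum total.
Stratum 1 (< 50 years): n = 3670; a·d/n = 2700·236/3670 = 173.6240; b·c/n = 525·209/3670 = 29.8978
Stratum 2 (≥ 50 years): n = 3751; a·d/n = 889·1457/3751 = 345.3140; b·c/n = 412·993/3751 = 109.0685
OR_MH = (173.6240 + 345.3140) / (29.8978 + 109.0685) = 518.9380 / 138.9663 = 3.73427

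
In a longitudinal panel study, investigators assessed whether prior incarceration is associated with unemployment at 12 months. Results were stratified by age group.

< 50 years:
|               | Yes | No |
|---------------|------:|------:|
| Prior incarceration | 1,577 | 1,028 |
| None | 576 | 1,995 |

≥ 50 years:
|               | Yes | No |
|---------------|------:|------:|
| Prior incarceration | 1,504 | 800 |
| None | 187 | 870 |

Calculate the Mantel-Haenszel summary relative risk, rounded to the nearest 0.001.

RR_MH = Σ(aᵢ·n₀ᵢ/nᵢ) / Σ(cᵢ·n₁ᵢ/nᵢ), with n₁ᵢ = aᵢ+bᵢ (exposed), n₀ᵢ = cᵢ+dᵢ (unexposed), nᵢ = n₁ᵢ+n₀ᵢ.
Stratum 1 (< 50 years): n₁ = 2605, n₀ = 2571, n = 5176; a·n₀/n = 1577·2571/5176 = 783.3205; c·n₁/n = 576·2605/5176 = 289.8918
Stratum 2 (≥ 50 years): n₁ = 2304, n₀ = 1057, n = 3361; a·n₀/n = 1504·1057/3361 = 472.9926; c·n₁/n = 187·2304/3361 = 128.1904
RR_MH = (783.3205 + 472.9926) / (289.8918 + 128.1904) = 1256.3131 / 418.0822 = 3.00494

3.005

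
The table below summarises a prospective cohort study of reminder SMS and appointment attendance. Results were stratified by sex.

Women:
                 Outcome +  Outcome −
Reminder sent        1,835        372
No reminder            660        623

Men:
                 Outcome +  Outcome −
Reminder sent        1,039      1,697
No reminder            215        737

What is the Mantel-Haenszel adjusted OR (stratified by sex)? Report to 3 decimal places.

3.162

OR_MH = Σ(aᵢdᵢ/nᵢ) / Σ(bᵢcᵢ/nᵢ), where nᵢ is the stratum total.
Stratum 1 (Women): n = 3490; a·d/n = 1835·623/3490 = 327.5659; b·c/n = 372·660/3490 = 70.3496
Stratum 2 (Men): n = 3688; a·d/n = 1039·737/3688 = 207.6310; b·c/n = 1697·215/3688 = 98.9303
OR_MH = (327.5659 + 207.6310) / (70.3496 + 98.9303) = 535.1969 / 169.2799 = 3.16161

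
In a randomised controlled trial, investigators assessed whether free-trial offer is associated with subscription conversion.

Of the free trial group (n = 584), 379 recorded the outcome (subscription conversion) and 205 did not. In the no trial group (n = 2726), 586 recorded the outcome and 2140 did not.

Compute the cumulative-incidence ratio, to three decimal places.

3.019

From the description: a = 379, b = 205, c = 586, d = 2140.
Risk in exposed = 379/584 = 0.64897; risk in unexposed = 586/2726 = 0.21497.
RR = 0.64897 / 0.21497 = 3.01894
The risk among the exposed is 3.02 times that among the unexposed.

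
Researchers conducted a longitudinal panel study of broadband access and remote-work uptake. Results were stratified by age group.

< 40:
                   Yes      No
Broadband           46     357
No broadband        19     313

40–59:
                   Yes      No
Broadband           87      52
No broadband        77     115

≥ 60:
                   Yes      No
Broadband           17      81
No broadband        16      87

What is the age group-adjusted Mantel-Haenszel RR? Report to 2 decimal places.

RR_MH = Σ(aᵢ·n₀ᵢ/nᵢ) / Σ(cᵢ·n₁ᵢ/nᵢ), with n₁ᵢ = aᵢ+bᵢ (exposed), n₀ᵢ = cᵢ+dᵢ (unexposed), nᵢ = n₁ᵢ+n₀ᵢ.
Stratum 1 (< 40): n₁ = 403, n₀ = 332, n = 735; a·n₀/n = 46·332/735 = 20.7782; c·n₁/n = 19·403/735 = 10.4177
Stratum 2 (40–59): n₁ = 139, n₀ = 192, n = 331; a·n₀/n = 87·192/331 = 50.4653; c·n₁/n = 77·139/331 = 32.3353
Stratum 3 (≥ 60): n₁ = 98, n₀ = 103, n = 201; a·n₀/n = 17·103/201 = 8.7114; c·n₁/n = 16·98/201 = 7.8010
RR_MH = (20.7782 + 50.4653 + 8.7114) / (10.4177 + 32.3353 + 7.8010) = 79.9549 / 50.5540 = 1.58157

1.58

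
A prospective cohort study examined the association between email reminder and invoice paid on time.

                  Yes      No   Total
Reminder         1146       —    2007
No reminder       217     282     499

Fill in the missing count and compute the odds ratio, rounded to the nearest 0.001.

1.730

The missing cell is in the exposed row: 2007 − 1146 = 861.
So a = 1146, b = 861, c = 217, d = 282.
OR = (a·d)/(b·c) = (1146 × 282) / (861 × 217) = 323172 / 186837 = 1.72970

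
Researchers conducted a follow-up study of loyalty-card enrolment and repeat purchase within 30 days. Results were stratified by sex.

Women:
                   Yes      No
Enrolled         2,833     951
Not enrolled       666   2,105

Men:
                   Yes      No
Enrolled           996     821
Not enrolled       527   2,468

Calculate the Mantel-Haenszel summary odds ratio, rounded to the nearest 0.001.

7.616

OR_MH = Σ(aᵢdᵢ/nᵢ) / Σ(bᵢcᵢ/nᵢ), where nᵢ is the stratum total.
Stratum 1 (Women): n = 6555; a·d/n = 2833·2105/6555 = 909.7582; b·c/n = 951·666/6555 = 96.6233
Stratum 2 (Men): n = 4812; a·d/n = 996·2468/4812 = 510.8329; b·c/n = 821·527/4812 = 89.9142
OR_MH = (909.7582 + 510.8329) / (96.6233 + 89.9142) = 1420.5911 / 186.5375 = 7.61558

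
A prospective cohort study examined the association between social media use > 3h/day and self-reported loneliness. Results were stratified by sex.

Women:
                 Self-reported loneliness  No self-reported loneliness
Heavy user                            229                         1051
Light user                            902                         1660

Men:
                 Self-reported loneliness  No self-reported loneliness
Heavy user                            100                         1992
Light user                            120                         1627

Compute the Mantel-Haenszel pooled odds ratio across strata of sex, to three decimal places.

OR_MH = Σ(aᵢdᵢ/nᵢ) / Σ(bᵢcᵢ/nᵢ), where nᵢ is the stratum total.
Stratum 1 (Women): n = 3842; a·d/n = 229·1660/3842 = 98.9433; b·c/n = 1051·902/3842 = 246.7470
Stratum 2 (Men): n = 3839; a·d/n = 100·1627/3839 = 42.3808; b·c/n = 1992·120/3839 = 62.2662
OR_MH = (98.9433 + 42.3808) / (246.7470 + 62.2662) = 141.3241 / 309.0132 = 0.45734

0.457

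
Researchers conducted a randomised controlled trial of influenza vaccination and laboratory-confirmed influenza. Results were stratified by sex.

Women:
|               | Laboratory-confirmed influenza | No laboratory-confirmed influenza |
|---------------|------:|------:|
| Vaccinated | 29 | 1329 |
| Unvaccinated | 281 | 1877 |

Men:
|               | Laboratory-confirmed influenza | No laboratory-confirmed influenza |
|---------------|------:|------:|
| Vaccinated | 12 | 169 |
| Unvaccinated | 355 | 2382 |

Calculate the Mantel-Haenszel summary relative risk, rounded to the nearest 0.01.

RR_MH = Σ(aᵢ·n₀ᵢ/nᵢ) / Σ(cᵢ·n₁ᵢ/nᵢ), with n₁ᵢ = aᵢ+bᵢ (exposed), n₀ᵢ = cᵢ+dᵢ (unexposed), nᵢ = n₁ᵢ+n₀ᵢ.
Stratum 1 (Women): n₁ = 1358, n₀ = 2158, n = 3516; a·n₀/n = 29·2158/3516 = 17.7992; c·n₁/n = 281·1358/3516 = 108.5319
Stratum 2 (Men): n₁ = 181, n₀ = 2737, n = 2918; a·n₀/n = 12·2737/2918 = 11.2557; c·n₁/n = 355·181/2918 = 22.0202
RR_MH = (17.7992 + 11.2557) / (108.5319 + 22.0202) = 29.0549 / 130.5521 = 0.22255

0.22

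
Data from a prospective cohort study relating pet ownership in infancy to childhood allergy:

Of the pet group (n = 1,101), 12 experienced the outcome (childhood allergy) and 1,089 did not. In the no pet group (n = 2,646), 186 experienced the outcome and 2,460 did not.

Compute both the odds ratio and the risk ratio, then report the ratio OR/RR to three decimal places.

From the description: a = 12, b = 1089, c = 186, d = 2460.
OR = (12·2460)/(1089·186) = 29520/202554 = 0.14574
Risk in exposed = 12/1101 = 0.01090; risk in unexposed = 186/2646 = 0.07029; RR = 0.15505
OR/RR = 0.14574 / 0.15505 = 0.93995
The outcome is rare in both groups, so OR ≈ RR (ratio near 1).

0.940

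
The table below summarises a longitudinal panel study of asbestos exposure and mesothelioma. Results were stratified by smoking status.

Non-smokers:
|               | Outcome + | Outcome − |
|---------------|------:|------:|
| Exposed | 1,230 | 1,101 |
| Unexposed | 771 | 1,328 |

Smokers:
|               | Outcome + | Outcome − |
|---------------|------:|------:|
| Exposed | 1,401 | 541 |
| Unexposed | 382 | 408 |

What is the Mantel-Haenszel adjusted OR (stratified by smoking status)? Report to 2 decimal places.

2.16

OR_MH = Σ(aᵢdᵢ/nᵢ) / Σ(bᵢcᵢ/nᵢ), where nᵢ is the stratum total.
Stratum 1 (Non-smokers): n = 4430; a·d/n = 1230·1328/4430 = 368.7223; b·c/n = 1101·771/4430 = 191.6187
Stratum 2 (Smokers): n = 2732; a·d/n = 1401·408/2732 = 209.2269; b·c/n = 541·382/2732 = 75.6449
OR_MH = (368.7223 + 209.2269) / (191.6187 + 75.6449) = 577.9493 / 267.2637 = 2.16247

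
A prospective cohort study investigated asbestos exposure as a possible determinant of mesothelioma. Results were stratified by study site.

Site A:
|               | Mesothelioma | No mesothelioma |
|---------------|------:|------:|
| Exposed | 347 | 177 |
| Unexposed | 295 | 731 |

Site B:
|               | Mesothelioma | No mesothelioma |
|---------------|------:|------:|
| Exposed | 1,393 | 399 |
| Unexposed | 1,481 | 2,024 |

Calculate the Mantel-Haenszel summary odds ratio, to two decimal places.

OR_MH = Σ(aᵢdᵢ/nᵢ) / Σ(bᵢcᵢ/nᵢ), where nᵢ is the stratum total.
Stratum 1 (Site A): n = 1550; a·d/n = 347·731/1550 = 163.6497; b·c/n = 177·295/1550 = 33.6871
Stratum 2 (Site B): n = 5297; a·d/n = 1393·2024/5297 = 532.2696; b·c/n = 399·1481/5297 = 111.5573
OR_MH = (163.6497 + 532.2696) / (33.6871 + 111.5573) = 695.9193 / 145.2444 = 4.79137

4.79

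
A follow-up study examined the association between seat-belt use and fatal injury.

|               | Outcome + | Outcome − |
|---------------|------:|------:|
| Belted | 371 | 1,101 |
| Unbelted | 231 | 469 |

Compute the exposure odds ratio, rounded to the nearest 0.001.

0.684

Cells: a = 371, b = 1101, c = 231, d = 469.
OR = (a·d)/(b·c) = (371 × 469) / (1101 × 231) = 173999 / 254331 = 0.68414
Exposure is associated with lower odds of fatal injury (OR = 0.68 < 1).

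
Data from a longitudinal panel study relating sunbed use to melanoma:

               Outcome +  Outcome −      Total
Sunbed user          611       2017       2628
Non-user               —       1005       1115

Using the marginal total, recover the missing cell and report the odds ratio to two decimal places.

The missing cell is in the unexposed row: 1115 − 1005 = 110.
So a = 611, b = 2017, c = 110, d = 1005.
OR = (a·d)/(b·c) = (611 × 1005) / (2017 × 110) = 614055 / 221870 = 2.76763

2.77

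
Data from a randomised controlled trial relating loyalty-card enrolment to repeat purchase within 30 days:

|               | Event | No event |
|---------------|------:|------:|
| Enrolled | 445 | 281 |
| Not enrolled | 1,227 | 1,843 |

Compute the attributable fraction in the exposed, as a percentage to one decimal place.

34.8

Cells: a = 445, b = 281, c = 1227, d = 1843.
Risk in exposed = 445/726 = 0.61295; risk in unexposed = 1227/3070 = 0.39967.
RR = 0.61295/0.39967 = 1.53362
AR% = (RR − 1)/RR × 100 = (1.53362 − 1)/1.53362 × 100 = 34.7947%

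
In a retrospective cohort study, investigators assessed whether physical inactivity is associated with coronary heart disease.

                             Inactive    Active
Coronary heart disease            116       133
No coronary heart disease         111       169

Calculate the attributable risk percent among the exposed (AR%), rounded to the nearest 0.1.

Reading the table with exposure as columns: a = 116 (Inactive, case), b = 111 (Inactive, non-case), c = 133 (Active, case), d = 169.
Risk in exposed = 116/227 = 0.51101; risk in unexposed = 133/302 = 0.44040.
RR = 0.51101/0.44040 = 1.16035
AR% = (RR − 1)/RR × 100 = (1.16035 − 1)/1.16035 × 100 = 13.8188%

13.8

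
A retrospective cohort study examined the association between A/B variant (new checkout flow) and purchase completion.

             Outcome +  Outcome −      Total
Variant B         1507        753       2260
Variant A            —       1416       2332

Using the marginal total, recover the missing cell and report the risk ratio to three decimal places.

The missing cell is in the unexposed row: 2332 − 1416 = 916.
So a = 1507, b = 753, c = 916, d = 1416.
RR = [a/(a+b)] / [c/(c+d)] = (1507/2260) / (916/2332) = 0.66681/0.39280 = 1.69761

1.698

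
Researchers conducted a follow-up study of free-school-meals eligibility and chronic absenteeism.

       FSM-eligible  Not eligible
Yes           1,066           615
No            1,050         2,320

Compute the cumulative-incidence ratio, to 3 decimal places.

2.404

Reading the table with exposure as columns: a = 1066 (FSM-eligible, case), b = 1050 (FSM-eligible, non-case), c = 615 (Not eligible, case), d = 2320.
Risk in exposed = 1066/2116 = 0.50378; risk in unexposed = 615/2935 = 0.20954.
RR = 0.50378 / 0.20954 = 2.40422
The risk among the exposed is 2.40 times that among the unexposed.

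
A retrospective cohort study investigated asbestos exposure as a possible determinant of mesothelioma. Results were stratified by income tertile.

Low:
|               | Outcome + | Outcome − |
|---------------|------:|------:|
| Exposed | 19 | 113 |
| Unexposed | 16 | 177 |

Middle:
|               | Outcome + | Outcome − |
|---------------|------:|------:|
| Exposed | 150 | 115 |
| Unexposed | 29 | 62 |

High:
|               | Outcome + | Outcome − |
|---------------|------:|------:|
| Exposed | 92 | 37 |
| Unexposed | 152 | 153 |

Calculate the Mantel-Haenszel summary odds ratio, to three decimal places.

2.471

OR_MH = Σ(aᵢdᵢ/nᵢ) / Σ(bᵢcᵢ/nᵢ), where nᵢ is the stratum total.
Stratum 1 (Low): n = 325; a·d/n = 19·177/325 = 10.3477; b·c/n = 113·16/325 = 5.5631
Stratum 2 (Middle): n = 356; a·d/n = 150·62/356 = 26.1236; b·c/n = 115·29/356 = 9.3680
Stratum 3 (High): n = 434; a·d/n = 92·153/434 = 32.4332; b·c/n = 37·152/434 = 12.9585
OR_MH = (10.3477 + 26.1236 + 32.4332) / (5.5631 + 9.3680 + 12.9585) = 68.9045 / 27.8896 = 2.47062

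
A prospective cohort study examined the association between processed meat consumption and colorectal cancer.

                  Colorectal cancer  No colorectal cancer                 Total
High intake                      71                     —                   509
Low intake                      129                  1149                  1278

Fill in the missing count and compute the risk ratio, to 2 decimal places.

1.38

The missing cell is in the exposed row: 509 − 71 = 438.
So a = 71, b = 438, c = 129, d = 1149.
RR = [a/(a+b)] / [c/(c+d)] = (71/509) / (129/1278) = 0.13949/0.10094 = 1.38192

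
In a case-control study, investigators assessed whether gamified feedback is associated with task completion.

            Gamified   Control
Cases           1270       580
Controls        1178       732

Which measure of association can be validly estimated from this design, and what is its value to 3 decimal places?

Reading the table with exposure as columns: a = 1270 (Gamified, case), b = 1178 (Gamified, non-case), c = 580 (Control, case), d = 732.
This is a case-control study: participants were sampled on outcome status, so risks in the source population cannot be estimated directly — relative risk is not valid here. The odds ratio is the appropriate measure.
OR = (a·d)/(b·c) = (1270 × 732) / (1178 × 580) = 929640 / 683240 = 1.36063

1.361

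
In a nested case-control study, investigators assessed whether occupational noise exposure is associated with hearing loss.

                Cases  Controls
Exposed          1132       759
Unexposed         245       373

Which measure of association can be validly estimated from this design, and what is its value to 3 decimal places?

2.271

Cells: a = 1132, b = 759, c = 245, d = 373.
This is a nested case-control study: participants were sampled on outcome status, so risks in the source population cannot be estimated directly — relative risk is not valid here. The odds ratio is the appropriate measure.
OR = (a·d)/(b·c) = (1132 × 373) / (759 × 245) = 422236 / 185955 = 2.27064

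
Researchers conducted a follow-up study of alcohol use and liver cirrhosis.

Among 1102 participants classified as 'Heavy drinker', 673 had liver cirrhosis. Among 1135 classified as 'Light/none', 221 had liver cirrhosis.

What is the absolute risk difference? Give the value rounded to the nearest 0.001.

From the description: a = 673, b = 429, c = 221, d = 914.
Risk in exposed = 673/1102 = 0.610708; risk in unexposed = 221/1135 = 0.194714.
Risk difference = 0.610708 − 0.194714 = 0.415994

0.416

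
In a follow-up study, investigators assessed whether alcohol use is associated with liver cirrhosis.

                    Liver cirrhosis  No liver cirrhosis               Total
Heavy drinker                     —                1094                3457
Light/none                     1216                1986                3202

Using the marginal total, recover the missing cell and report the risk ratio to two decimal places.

The missing cell is in the exposed row: 3457 − 1094 = 2363.
So a = 2363, b = 1094, c = 1216, d = 1986.
RR = [a/(a+b)] / [c/(c+d)] = (2363/3457) / (1216/3202) = 0.68354/0.37976 = 1.79992

1.80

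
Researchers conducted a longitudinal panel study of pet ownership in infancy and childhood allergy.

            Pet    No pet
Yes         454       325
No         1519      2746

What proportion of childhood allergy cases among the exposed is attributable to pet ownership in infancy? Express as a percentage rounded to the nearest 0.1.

Reading the table with exposure as columns: a = 454 (Pet, case), b = 1519 (Pet, non-case), c = 325 (No pet, case), d = 2746.
Risk in exposed = 454/1973 = 0.23011; risk in unexposed = 325/3071 = 0.10583.
RR = 0.23011/0.10583 = 2.17433
AR% = (RR − 1)/RR × 100 = (2.17433 − 1)/2.17433 × 100 = 54.0088%

54.0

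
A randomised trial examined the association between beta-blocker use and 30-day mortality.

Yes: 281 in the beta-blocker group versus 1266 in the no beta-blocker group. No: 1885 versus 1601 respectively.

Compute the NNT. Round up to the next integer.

4

Risk in treated group = 281/2166 = 0.12973; risk in control = 1266/2867 = 0.44158.
Absolute risk reduction = 0.44158 − 0.12973 = 0.31184
NNT = 1 / ARR = 1 / 0.31184 = 3.207 → round up → 4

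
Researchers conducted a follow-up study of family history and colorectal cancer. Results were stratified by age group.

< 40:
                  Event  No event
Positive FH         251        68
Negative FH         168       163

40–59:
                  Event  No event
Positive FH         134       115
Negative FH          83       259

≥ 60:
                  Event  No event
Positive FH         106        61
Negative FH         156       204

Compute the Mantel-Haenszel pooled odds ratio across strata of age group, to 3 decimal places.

3.142

OR_MH = Σ(aᵢdᵢ/nᵢ) / Σ(bᵢcᵢ/nᵢ), where nᵢ is the stratum total.
Stratum 1 (< 40): n = 650; a·d/n = 251·163/650 = 62.9431; b·c/n = 68·168/650 = 17.5754
Stratum 2 (40–59): n = 591; a·d/n = 134·259/591 = 58.7242; b·c/n = 115·83/591 = 16.1506
Stratum 3 (≥ 60): n = 527; a·d/n = 106·204/527 = 41.0323; b·c/n = 61·156/527 = 18.0569
OR_MH = (62.9431 + 58.7242 + 41.0323) / (17.5754 + 16.1506 + 18.0569) = 162.6995 / 51.7829 = 3.14195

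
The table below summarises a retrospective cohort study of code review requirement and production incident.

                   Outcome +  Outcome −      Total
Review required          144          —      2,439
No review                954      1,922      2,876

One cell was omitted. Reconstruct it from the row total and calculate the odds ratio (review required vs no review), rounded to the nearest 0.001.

The missing cell is in the exposed row: 2439 − 144 = 2295.
So a = 144, b = 2295, c = 954, d = 1922.
OR = (a·d)/(b·c) = (144 × 1922) / (2295 × 954) = 276768 / 2189430 = 0.12641

0.126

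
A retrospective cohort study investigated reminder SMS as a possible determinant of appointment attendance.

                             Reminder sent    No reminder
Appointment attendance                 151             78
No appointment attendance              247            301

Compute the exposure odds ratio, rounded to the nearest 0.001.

Reading the table with exposure as columns: a = 151 (Reminder sent, case), b = 247 (Reminder sent, non-case), c = 78 (No reminder, case), d = 301.
OR = (a·d)/(b·c) = (151 × 301) / (247 × 78) = 45451 / 19266 = 2.35913
The odds of appointment attendance are about 2.36 times as high in the reminder sent group.

2.359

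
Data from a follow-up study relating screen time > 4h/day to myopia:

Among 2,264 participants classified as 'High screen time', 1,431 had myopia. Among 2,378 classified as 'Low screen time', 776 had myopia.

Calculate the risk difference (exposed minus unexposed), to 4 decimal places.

0.3057

From the description: a = 1431, b = 833, c = 776, d = 1602.
Risk in exposed = 1431/2264 = 0.632067; risk in unexposed = 776/2378 = 0.326325.
Risk difference = 0.632067 − 0.326325 = 0.305742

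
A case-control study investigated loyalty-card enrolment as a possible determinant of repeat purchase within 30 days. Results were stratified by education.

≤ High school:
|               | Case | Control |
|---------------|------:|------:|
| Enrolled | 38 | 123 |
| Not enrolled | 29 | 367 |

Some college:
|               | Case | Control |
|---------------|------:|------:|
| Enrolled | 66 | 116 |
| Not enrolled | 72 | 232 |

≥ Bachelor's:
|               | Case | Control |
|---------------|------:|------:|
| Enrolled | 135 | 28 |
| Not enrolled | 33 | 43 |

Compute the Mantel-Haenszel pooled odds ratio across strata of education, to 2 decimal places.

OR_MH = Σ(aᵢdᵢ/nᵢ) / Σ(bᵢcᵢ/nᵢ), where nᵢ is the stratum total.
Stratum 1 (≤ High school): n = 557; a·d/n = 38·367/557 = 25.0377; b·c/n = 123·29/557 = 6.4039
Stratum 2 (Some college): n = 486; a·d/n = 66·232/486 = 31.5062; b·c/n = 116·72/486 = 17.1852
Stratum 3 (≥ Bachelor's): n = 239; a·d/n = 135·43/239 = 24.2887; b·c/n = 28·33/239 = 3.8661
OR_MH = (25.0377 + 31.5062 + 24.2887) / (6.4039 + 17.1852 + 3.8661) = 80.8326 / 27.4552 = 2.94416

2.94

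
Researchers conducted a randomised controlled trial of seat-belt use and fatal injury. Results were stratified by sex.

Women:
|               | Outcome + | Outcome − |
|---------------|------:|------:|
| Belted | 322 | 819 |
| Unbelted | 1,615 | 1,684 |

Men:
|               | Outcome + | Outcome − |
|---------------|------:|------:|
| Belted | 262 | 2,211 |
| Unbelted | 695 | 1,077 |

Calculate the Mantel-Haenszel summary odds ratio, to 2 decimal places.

0.29

OR_MH = Σ(aᵢdᵢ/nᵢ) / Σ(bᵢcᵢ/nᵢ), where nᵢ is the stratum total.
Stratum 1 (Women): n = 4440; a·d/n = 322·1684/4440 = 122.1279; b·c/n = 819·1615/4440 = 297.9020
Stratum 2 (Men): n = 4245; a·d/n = 262·1077/4245 = 66.4721; b·c/n = 2211·695/4245 = 361.9894
OR_MH = (122.1279 + 66.4721) / (297.9020 + 361.9894) = 188.6000 / 659.8914 = 0.28580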